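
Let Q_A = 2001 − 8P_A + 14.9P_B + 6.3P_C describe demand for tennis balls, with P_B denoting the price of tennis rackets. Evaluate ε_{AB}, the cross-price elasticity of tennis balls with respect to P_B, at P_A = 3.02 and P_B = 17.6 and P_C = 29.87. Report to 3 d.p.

0.108

At P_A = 3.02 and P_B = 17.6 and P_C = 29.87: Q_A = 2427.261.
∂Q_A/∂P_B = 14.9.
ε = (∂Q_A/∂P_B)(P_B/Q_A) = 14.9 × (17.6/2427.261) ≈ 0.108.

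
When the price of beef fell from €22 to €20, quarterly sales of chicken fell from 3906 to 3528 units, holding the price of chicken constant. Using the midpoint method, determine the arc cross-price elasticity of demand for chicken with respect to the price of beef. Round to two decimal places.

ΔQ_A = 3528 − 3906 = -378; ΔP_B = 20 − 22 = -2.
Midpoints: Q̄_A = 3717.0, P̄_B = 21.00.
ε = (ΔQ_A/Q̄_A)/(ΔP_B/P̄_B) = (-378/3717.0)/(-2/21.00) ≈ 1.07.

1.07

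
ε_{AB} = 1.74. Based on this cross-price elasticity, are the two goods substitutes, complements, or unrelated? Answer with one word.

ε = 1.74 > 0, so a higher price of good B raises demand for good A: substitutes.

substitutes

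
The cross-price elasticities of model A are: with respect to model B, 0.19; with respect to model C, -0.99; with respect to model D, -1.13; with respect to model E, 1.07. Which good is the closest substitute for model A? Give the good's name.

model E

Substitutes have ε > 0. Among the positive values, 1.07 (model E) is largest.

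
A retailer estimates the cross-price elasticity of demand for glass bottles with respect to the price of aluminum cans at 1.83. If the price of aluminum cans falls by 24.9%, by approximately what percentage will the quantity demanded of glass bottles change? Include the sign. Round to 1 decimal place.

-45.6%

%ΔQ ≈ ε × %ΔP of aluminum cans = 1.83 × (-24.9%) = -45.6%.
Demand for glass bottles falls by about 45.6%.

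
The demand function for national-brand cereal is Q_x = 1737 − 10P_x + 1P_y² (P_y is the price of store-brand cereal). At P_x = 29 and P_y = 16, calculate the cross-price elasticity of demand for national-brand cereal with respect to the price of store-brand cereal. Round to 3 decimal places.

At P_x = 29 and P_y = 16: Q_x = 1703.
∂Q_x/∂P_y = 2P_y = 2(16) = 32.0000.
ε = (∂Q_x/∂P_y)(P_y/Q_x) = 32.0000 × (16/1703) ≈ 0.301.

0.301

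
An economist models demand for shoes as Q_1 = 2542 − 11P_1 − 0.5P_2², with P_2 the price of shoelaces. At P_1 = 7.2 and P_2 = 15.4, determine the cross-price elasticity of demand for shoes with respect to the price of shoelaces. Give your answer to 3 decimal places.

-0.101

At P_1 = 7.2 and P_2 = 15.4: Q_1 = 2344.22.
∂Q_1/∂P_2 = -1P_2 = -1(15.4) = -15.4000.
ε = (∂Q_1/∂P_2)(P_2/Q_1) = -15.4000 × (15.4/2344.22) ≈ -0.101.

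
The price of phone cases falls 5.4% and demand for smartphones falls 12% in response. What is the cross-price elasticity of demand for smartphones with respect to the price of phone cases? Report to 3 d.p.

2.222

ε = (%ΔQ of smartphones) / (%ΔP of phone cases) = (-12%) / (-5.4%) ≈ 2.222.
Positive cross-price elasticity: substitutes.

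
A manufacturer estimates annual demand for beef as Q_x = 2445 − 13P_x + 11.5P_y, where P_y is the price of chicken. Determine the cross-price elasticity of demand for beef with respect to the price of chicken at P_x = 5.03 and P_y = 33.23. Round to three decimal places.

0.138

At P_x = 5.03 and P_y = 33.23: Q_x = 2761.755.
∂Q_x/∂P_y = 11.5.
ε = (∂Q_x/∂P_y)(P_y/Q_x) = 11.5 × (33.23/2761.755) ≈ 0.138.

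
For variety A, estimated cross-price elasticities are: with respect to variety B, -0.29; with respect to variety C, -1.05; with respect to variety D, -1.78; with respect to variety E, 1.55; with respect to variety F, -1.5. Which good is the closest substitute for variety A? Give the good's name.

Substitutes have ε > 0. Among the positive values, 1.55 (variety E) is largest.

variety E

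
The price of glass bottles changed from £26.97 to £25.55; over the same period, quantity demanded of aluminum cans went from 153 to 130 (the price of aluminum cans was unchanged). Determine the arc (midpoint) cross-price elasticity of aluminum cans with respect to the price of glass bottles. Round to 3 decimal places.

ΔQ_A = 130 − 153 = -23; ΔP_B = 25.55 − 26.97 = -1.42.
Midpoints: Q̄_A = 141.5, P̄_B = 26.26.
ε = (ΔQ_A/Q̄_A)/(ΔP_B/P̄_B) = (-23/141.5)/(-1.42/26.26) ≈ 3.006.
ε > 0: aluminum cans and glass bottles are substitutes.

3.006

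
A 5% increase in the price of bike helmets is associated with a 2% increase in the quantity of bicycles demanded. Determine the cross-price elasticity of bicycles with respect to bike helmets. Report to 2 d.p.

ε = (%ΔQ of bicycles) / (%ΔP of bike helmets) = (2%) / (5%) ≈ 0.40.
Positive cross-price elasticity: substitutes.

0.40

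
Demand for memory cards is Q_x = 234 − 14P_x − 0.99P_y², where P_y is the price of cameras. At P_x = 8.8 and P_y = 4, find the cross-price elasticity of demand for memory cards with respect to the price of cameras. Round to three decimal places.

At P_x = 8.8 and P_y = 4: Q_x = 94.96.
∂Q_x/∂P_y = -1.98P_y = -1.98(4) = -7.9200.
ε = (∂Q_x/∂P_y)(P_y/Q_x) = -7.9200 × (4/94.96) ≈ -0.334.
ε < 0: complements.

-0.334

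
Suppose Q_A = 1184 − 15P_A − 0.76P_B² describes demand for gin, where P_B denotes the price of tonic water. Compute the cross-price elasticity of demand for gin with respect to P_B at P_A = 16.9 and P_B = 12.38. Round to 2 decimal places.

At P_A = 16.9 and P_B = 12.38: Q_A = 814.019.
∂Q_A/∂P_B = -1.52P_B = -1.52(12.38) = -18.8176.
ε = (∂Q_A/∂P_B)(P_B/Q_A) = -18.8176 × (12.38/814.019) ≈ -0.29.
ε < 0: complements.

-0.29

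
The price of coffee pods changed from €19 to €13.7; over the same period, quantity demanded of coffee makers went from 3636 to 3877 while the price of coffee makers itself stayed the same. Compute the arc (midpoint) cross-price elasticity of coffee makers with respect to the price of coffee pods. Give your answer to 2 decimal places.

-0.20

ΔQ_A = 3877 − 3636 = 241; ΔP_B = 13.7 − 19 = -5.3.
Midpoints: Q̄_A = 3756.5, P̄_B = 16.35.
ε = (ΔQ_A/Q̄_A)/(ΔP_B/P̄_B) = (241/3756.5)/(-5.3/16.35) ≈ -0.20.
ε < 0: coffee makers and coffee pods are complements.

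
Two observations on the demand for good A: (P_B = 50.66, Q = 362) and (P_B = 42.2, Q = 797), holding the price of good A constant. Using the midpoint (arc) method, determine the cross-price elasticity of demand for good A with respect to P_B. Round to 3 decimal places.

ΔQ_A = 797 − 362 = 435; ΔP_B = 42.2 − 50.66 = -8.46.
Midpoints: Q̄_A = 579.5, P̄_B = 46.43.
ε = (ΔQ_A/Q̄_A)/(ΔP_B/P̄_B) = (435/579.5)/(-8.46/46.43) ≈ -4.120.

-4.120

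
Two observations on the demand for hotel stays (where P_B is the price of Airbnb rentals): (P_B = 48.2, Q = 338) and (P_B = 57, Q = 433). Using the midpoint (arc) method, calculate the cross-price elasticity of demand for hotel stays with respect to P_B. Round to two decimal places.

1.47

ΔQ_A = 433 − 338 = 95; ΔP_B = 57 − 48.2 = 8.8.
Midpoints: Q̄_A = 385.5, P̄_B = 52.60.
ε = (ΔQ_A/Q̄_A)/(ΔP_B/P̄_B) = (95/385.5)/(8.8/52.60) ≈ 1.47.
ε > 0: hotel stays and Airbnb rentals are substitutes.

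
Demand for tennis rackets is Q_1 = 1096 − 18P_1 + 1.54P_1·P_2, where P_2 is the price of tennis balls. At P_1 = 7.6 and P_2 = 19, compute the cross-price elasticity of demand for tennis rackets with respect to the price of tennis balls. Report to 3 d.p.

0.188

At P_1 = 7.6 and P_2 = 19: Q_1 = 1181.576.
∂Q_1/∂P_2 = 1.54P_1 = 1.54(7.6) = 11.7040.
ε = (∂Q_1/∂P_2)(P_2/Q_1) = 11.7040 × (19/1181.576) ≈ 0.188.
ε > 0: substitutes.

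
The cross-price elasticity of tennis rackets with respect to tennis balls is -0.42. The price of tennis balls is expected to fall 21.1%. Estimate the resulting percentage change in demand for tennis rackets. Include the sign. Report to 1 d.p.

8.9%

%ΔQ ≈ ε × %ΔP of tennis balls = -0.42 × (-21.1%) = 8.9%.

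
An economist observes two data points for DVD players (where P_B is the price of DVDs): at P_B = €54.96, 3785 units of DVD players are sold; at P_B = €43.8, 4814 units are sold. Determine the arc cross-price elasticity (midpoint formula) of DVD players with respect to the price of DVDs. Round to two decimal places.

ΔQ_A = 4814 − 3785 = 1029; ΔP_B = 43.8 − 54.96 = -11.16.
Midpoints: Q̄_A = 4299.5, P̄_B = 49.38.
ε = (ΔQ_A/Q̄_A)/(ΔP_B/P̄_B) = (1029/4299.5)/(-11.16/49.38) ≈ -1.06.

-1.06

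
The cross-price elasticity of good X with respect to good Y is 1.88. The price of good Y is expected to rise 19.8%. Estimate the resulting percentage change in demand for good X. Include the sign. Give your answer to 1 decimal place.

37.2%

%ΔQ ≈ ε × %ΔP of good Y = 1.88 × (19.8%) = 37.2%.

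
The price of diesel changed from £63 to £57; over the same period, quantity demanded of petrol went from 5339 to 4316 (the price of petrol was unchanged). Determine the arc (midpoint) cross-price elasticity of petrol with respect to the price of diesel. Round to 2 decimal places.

2.12

ΔQ_A = 4316 − 5339 = -1023; ΔP_B = 57 − 63 = -6.
Midpoints: Q̄_A = 4827.5, P̄_B = 60.00.
ε = (ΔQ_A/Q̄_A)/(ΔP_B/P̄_B) = (-1023/4827.5)/(-6/60.00) ≈ 2.12.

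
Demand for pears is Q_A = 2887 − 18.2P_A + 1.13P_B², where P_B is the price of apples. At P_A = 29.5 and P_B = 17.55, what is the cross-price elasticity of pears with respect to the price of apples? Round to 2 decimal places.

0.26

At P_A = 29.5 and P_B = 17.55: Q_A = 2698.143.
∂Q_A/∂P_B = 2.26P_B = 2.26(17.55) = 39.6630.
ε = (∂Q_A/∂P_B)(P_B/Q_A) = 39.6630 × (17.55/2698.143) ≈ 0.26.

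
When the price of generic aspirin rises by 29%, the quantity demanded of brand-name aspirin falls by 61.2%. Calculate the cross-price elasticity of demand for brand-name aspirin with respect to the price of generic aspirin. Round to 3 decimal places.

-2.110

ε = (%ΔQ of brand-name aspirin) / (%ΔP of generic aspirin) = (-61.2%) / (29%) ≈ -2.110.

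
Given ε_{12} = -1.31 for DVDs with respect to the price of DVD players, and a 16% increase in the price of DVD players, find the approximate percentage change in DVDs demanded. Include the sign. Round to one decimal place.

%ΔQ ≈ ε × %ΔP of DVD players = -1.31 × (16%) = -21.0%.
Demand for DVDs falls by about 21.0%.

-21.0%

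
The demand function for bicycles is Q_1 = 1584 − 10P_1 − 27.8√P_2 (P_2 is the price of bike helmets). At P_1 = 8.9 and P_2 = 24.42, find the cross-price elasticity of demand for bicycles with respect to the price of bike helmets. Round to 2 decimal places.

At P_1 = 8.9 and P_2 = 24.42: Q_1 = 1357.622.
∂Q_1/∂P_2 = -27.8/(2√P_2) = -27.8/(2√24.42) = -2.8128.
ε = (∂Q_1/∂P_2)(P_2/Q_1) = -2.8128 × (24.42/1357.622) ≈ -0.05.

-0.05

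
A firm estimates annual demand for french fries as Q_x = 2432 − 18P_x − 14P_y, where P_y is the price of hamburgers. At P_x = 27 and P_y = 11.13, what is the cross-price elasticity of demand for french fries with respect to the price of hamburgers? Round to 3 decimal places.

-0.087

At P_x = 27 and P_y = 11.13: Q_x = 1790.18.
∂Q_x/∂P_y = -14.
ε = (∂Q_x/∂P_y)(P_y/Q_x) = -14 × (11.13/1790.18) ≈ -0.087.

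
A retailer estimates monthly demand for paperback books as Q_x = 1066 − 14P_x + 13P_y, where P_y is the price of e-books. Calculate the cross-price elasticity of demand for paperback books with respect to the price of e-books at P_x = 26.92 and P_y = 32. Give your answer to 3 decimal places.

0.376

At P_x = 26.92 and P_y = 32: Q_x = 1105.12.
∂Q_x/∂P_y = 13.
ε = (∂Q_x/∂P_y)(P_y/Q_x) = 13 × (32/1105.12) ≈ 0.376.
Since ε > 0, paperback books and e-books are substitutes.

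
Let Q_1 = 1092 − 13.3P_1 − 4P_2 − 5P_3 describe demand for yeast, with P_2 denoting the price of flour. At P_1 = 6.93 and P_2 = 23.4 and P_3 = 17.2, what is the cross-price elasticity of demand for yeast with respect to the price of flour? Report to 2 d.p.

-0.11

At P_1 = 6.93 and P_2 = 23.4 and P_3 = 17.2: Q_1 = 820.231.
∂Q_1/∂P_2 = -4.
ε = (∂Q_1/∂P_2)(P_2/Q_1) = -4 × (23.4/820.231) ≈ -0.11.
Since ε < 0, yeast and flour are complements.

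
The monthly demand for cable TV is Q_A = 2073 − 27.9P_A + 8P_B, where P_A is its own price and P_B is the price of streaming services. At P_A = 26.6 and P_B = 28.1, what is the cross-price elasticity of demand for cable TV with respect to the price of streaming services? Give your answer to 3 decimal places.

0.145

At P_A = 26.6 and P_B = 28.1: Q_A = 1555.66.
∂Q_A/∂P_B = 8.
ε = (∂Q_A/∂P_B)(P_B/Q_A) = 8 × (28.1/1555.66) ≈ 0.145.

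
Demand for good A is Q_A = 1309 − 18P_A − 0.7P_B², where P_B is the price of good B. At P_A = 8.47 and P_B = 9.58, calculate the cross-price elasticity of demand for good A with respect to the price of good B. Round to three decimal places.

At P_A = 8.47 and P_B = 9.58: Q_A = 1092.297.
∂Q_A/∂P_B = -1.4P_B = -1.4(9.58) = -13.4120.
ε = (∂Q_A/∂P_B)(P_B/Q_A) = -13.4120 × (9.58/1092.297) ≈ -0.118.

-0.118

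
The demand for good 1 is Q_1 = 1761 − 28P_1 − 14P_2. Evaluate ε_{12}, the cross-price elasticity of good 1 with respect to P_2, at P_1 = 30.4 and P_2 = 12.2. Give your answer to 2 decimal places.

At P_1 = 30.4 and P_2 = 12.2: Q_1 = 739.
∂Q_1/∂P_2 = -14.
ε = (∂Q_1/∂P_2)(P_2/Q_1) = -14 × (12.2/739) ≈ -0.23.

-0.23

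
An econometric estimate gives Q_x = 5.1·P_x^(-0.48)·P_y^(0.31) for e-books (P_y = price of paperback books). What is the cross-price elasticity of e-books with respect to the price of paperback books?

In a log-linear (constant-elasticity) demand function, the coefficient on the exponent of P_y is the cross-price elasticity.
ε = 0.31. Positive, so e-books and paperback books are substitutes.

0.31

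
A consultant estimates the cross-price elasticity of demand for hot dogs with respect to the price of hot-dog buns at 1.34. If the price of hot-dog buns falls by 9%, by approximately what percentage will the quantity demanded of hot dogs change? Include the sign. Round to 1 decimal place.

-12.1%

%ΔQ ≈ ε × %ΔP of hot-dog buns = 1.34 × (-9%) = -12.1%.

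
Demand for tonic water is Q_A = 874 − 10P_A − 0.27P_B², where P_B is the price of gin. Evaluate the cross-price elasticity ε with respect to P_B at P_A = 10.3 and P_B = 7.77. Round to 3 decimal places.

At P_A = 10.3 and P_B = 7.77: Q_A = 754.699.
∂Q_A/∂P_B = -0.54P_B = -0.54(7.77) = -4.1958.
ε = (∂Q_A/∂P_B)(P_B/Q_A) = -4.1958 × (7.77/754.699) ≈ -0.043.
ε < 0: complements.

-0.043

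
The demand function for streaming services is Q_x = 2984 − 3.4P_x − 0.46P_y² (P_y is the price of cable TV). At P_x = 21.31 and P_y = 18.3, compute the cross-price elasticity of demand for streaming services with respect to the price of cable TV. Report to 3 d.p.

At P_x = 21.31 and P_y = 18.3: Q_x = 2757.497.
∂Q_x/∂P_y = -0.92P_y = -0.92(18.3) = -16.8360.
ε = (∂Q_x/∂P_y)(P_y/Q_x) = -16.8360 × (18.3/2757.497) ≈ -0.112.
ε < 0: complements.

-0.112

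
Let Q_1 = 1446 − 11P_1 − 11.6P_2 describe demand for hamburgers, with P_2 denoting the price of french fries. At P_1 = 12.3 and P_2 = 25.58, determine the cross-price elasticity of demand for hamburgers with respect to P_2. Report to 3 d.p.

At P_1 = 12.3 and P_2 = 25.58: Q_1 = 1013.972.
∂Q_1/∂P_2 = -11.6.
ε = (∂Q_1/∂P_2)(P_2/Q_1) = -11.6 × (25.58/1013.972) ≈ -0.293.

-0.293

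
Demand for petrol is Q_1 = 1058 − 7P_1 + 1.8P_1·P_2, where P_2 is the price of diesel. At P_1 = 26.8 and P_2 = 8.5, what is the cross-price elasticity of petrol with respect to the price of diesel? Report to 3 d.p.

At P_1 = 26.8 and P_2 = 8.5: Q_1 = 1280.44.
∂Q_1/∂P_2 = 1.8P_1 = 1.8(26.8) = 48.2400.
ε = (∂Q_1/∂P_2)(P_2/Q_1) = 48.2400 × (8.5/1280.44) ≈ 0.320.
ε > 0: substitutes.

0.320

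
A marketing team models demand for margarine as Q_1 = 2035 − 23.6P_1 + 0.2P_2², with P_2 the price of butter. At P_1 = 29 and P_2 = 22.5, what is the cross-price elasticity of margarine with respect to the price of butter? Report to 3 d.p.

At P_1 = 29 and P_2 = 22.5: Q_1 = 1451.85.
∂Q_1/∂P_2 = 0.4P_2 = 0.4(22.5) = 9.0000.
ε = (∂Q_1/∂P_2)(P_2/Q_1) = 9.0000 × (22.5/1451.85) ≈ 0.139.
ε > 0: substitutes.

0.139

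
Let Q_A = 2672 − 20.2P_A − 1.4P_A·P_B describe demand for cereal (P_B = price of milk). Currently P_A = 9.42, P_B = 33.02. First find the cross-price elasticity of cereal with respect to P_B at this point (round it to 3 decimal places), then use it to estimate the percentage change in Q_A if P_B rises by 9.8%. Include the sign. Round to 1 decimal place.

At P_A = 9.42, P_B = 33.02: Q_A = 2046.248.
∂Q_A/∂P_B = -1.4P_A = -13.1880.
ε = (∂Q_A/∂P_B)(P_B/Q_A) = -13.1880 × 33.02/2046.248 ≈ -0.213.
%ΔQ_A ≈ ε × %ΔP_B = -0.213 × (9.8%) = -2.1%.

-2.1%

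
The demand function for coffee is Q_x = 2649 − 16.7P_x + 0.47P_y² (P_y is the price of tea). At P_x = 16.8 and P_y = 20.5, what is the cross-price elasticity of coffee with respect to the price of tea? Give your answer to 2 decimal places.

At P_x = 16.8 and P_y = 20.5: Q_x = 2565.957.
∂Q_x/∂P_y = 0.94P_y = 0.94(20.5) = 19.2700.
ε = (∂Q_x/∂P_y)(P_y/Q_x) = 19.2700 × (20.5/2565.957) ≈ 0.15.

0.15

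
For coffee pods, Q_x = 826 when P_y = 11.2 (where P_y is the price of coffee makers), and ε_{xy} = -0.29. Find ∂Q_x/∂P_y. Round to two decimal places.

-21.39

ε = (∂Q_x/∂P_y)·(P_y/Q_x) ⇒ ∂Q_x/∂P_y = ε·Q_x/P_y = -0.29 × 826/11.2 ≈ -21.39.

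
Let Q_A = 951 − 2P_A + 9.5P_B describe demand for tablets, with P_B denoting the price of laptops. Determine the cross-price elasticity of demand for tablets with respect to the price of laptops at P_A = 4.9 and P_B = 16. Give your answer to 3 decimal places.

0.139

At P_A = 4.9 and P_B = 16: Q_A = 1093.2.
∂Q_A/∂P_B = 9.5.
ε = (∂Q_A/∂P_B)(P_B/Q_A) = 9.5 × (16/1093.2) ≈ 0.139.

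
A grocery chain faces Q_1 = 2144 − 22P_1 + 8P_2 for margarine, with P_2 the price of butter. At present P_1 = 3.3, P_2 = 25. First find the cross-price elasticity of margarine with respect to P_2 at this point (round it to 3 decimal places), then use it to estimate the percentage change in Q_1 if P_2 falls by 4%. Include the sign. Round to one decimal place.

At P_1 = 3.3, P_2 = 25: Q_1 = 2271.4.
∂Q_1/∂P_2 = 8.
ε = (∂Q_1/∂P_2)(P_2/Q_1) = 8.0000 × 25/2271.4 ≈ 0.088.
%ΔQ_1 ≈ ε × %ΔP_2 = 0.088 × (-4%) = -0.4%.

-0.4%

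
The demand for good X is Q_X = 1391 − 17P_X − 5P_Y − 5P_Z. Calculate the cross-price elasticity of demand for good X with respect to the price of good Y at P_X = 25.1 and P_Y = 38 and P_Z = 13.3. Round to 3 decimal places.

-0.268

At P_X = 25.1 and P_Y = 38 and P_Z = 13.3: Q_X = 707.8.
∂Q_X/∂P_Y = -5.
ε = (∂Q_X/∂P_Y)(P_Y/Q_X) = -5 × (38/707.8) ≈ -0.268.
Since ε < 0, good X and good Y are complements.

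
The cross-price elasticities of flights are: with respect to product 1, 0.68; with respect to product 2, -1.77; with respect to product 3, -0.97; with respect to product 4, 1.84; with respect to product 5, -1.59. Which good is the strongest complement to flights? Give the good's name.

Complements have ε < 0. The most negative value is -1.77 (product 2).

product 2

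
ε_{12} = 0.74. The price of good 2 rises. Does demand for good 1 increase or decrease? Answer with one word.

ε > 0 and the price of good 2 rises, so the quantity of good 1 moves in the same direction: it increases.

increase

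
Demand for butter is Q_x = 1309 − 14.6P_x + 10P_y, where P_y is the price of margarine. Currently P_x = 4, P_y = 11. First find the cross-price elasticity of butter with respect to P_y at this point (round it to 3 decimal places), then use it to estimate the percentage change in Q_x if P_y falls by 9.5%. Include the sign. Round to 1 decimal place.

-0.8%

At P_x = 4, P_y = 11: Q_x = 1360.6.
∂Q_x/∂P_y = 10.
ε = (∂Q_x/∂P_y)(P_y/Q_x) = 10.0000 × 11/1360.6 ≈ 0.081.
%ΔQ_x ≈ ε × %ΔP_y = 0.081 × (-9.5%) = -0.8%.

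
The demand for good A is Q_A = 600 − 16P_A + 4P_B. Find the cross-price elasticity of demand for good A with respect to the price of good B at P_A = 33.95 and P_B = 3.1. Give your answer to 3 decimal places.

At P_A = 33.95 and P_B = 3.1: Q_A = 69.2.
∂Q_A/∂P_B = 4.
ε = (∂Q_A/∂P_B)(P_B/Q_A) = 4 × (3.1/69.2) ≈ 0.179.
Since ε > 0, good A and good B are substitutes.

0.179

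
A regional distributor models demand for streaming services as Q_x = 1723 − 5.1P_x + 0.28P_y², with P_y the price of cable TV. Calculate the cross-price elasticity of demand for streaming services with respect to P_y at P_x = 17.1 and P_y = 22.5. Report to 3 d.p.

At P_x = 17.1 and P_y = 22.5: Q_x = 1777.54.
∂Q_x/∂P_y = 0.56P_y = 0.56(22.5) = 12.6000.
ε = (∂Q_x/∂P_y)(P_y/Q_x) = 12.6000 × (22.5/1777.54) ≈ 0.159.

0.159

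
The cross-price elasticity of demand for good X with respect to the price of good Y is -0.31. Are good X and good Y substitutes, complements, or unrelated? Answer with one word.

complements

ε = -0.31 < 0, so a higher price of good Y lowers demand for good X: complements.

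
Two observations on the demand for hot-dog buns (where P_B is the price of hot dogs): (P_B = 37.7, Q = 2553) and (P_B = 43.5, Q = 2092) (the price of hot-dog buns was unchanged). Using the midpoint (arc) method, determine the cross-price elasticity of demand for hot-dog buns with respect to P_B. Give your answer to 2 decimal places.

-1.39

ΔQ_A = 2092 − 2553 = -461; ΔP_B = 43.5 − 37.7 = 5.8.
Midpoints: Q̄_A = 2322.5, P̄_B = 40.60.
ε = (ΔQ_A/Q̄_A)/(ΔP_B/P̄_B) = (-461/2322.5)/(5.8/40.60) ≈ -1.39.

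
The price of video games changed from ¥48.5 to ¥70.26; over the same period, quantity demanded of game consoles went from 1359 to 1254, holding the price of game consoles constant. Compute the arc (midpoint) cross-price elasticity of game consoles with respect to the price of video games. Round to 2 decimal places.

-0.22

ΔQ_A = 1254 − 1359 = -105; ΔP_B = 70.26 − 48.5 = 21.76.
Midpoints: Q̄_A = 1306.5, P̄_B = 59.38.
ε = (ΔQ_A/Q̄_A)/(ΔP_B/P̄_B) = (-105/1306.5)/(21.76/59.38) ≈ -0.22.
ε < 0: game consoles and video games are complements.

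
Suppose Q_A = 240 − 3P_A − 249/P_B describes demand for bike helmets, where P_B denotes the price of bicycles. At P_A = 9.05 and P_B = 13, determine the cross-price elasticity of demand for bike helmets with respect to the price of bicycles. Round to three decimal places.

At P_A = 9.05 and P_B = 13: Q_A = 193.696.
∂Q_A/∂P_B = 249/P_B² = 1.4734.
ε = (∂Q_A/∂P_B)(P_B/Q_A) = 1.4734 × (13/193.696) ≈ 0.099.
ε > 0: substitutes.

0.099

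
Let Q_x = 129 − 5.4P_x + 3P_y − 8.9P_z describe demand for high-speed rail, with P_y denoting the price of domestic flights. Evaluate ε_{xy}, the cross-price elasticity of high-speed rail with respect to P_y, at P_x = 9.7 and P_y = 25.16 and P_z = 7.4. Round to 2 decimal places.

At P_x = 9.7 and P_y = 25.16 and P_z = 7.4: Q_x = 86.24.
∂Q_x/∂P_y = 3.
ε = (∂Q_x/∂P_y)(P_y/Q_x) = 3 × (25.16/86.24) ≈ 0.88.
Since ε > 0, high-speed rail and domestic flights are substitutes.

0.88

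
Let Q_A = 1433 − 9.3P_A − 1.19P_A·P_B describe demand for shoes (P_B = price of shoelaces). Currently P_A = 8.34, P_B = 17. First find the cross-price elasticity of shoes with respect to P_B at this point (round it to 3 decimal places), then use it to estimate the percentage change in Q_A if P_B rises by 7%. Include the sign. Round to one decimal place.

-1.0%

At P_A = 8.34, P_B = 17: Q_A = 1186.720.
∂Q_A/∂P_B = -1.19P_A = -9.9246.
ε = (∂Q_A/∂P_B)(P_B/Q_A) = -9.9246 × 17/1186.720 ≈ -0.142.
%ΔQ_A ≈ ε × %ΔP_B = -0.142 × (7%) = -1.0%.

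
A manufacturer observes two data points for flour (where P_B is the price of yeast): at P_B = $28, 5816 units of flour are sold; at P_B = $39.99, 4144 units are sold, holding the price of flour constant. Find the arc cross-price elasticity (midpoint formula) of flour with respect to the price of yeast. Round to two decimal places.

ΔQ_A = 4144 − 5816 = -1672; ΔP_B = 39.99 − 28 = 11.99.
Midpoints: Q̄_A = 4980.0, P̄_B = 34.00.
ε = (ΔQ_A/Q̄_A)/(ΔP_B/P̄_B) = (-1672/4980.0)/(11.99/34.00) ≈ -0.95.
ε < 0: flour and yeast are complements.

-0.95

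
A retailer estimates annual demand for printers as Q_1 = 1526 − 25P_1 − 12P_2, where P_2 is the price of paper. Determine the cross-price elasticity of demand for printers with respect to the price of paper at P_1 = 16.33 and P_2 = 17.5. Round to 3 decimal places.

At P_1 = 16.33 and P_2 = 17.5: Q_1 = 907.75.
∂Q_1/∂P_2 = -12.
ε = (∂Q_1/∂P_2)(P_2/Q_1) = -12 × (17.5/907.75) ≈ -0.231.

-0.231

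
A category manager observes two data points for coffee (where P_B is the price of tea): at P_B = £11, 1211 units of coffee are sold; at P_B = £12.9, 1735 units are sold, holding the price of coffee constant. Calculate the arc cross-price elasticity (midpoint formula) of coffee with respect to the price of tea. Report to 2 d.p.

ΔQ_A = 1735 − 1211 = 524; ΔP_B = 12.9 − 11 = 1.9.
Midpoints: Q̄_A = 1473.0, P̄_B = 11.95.
ε = (ΔQ_A/Q̄_A)/(ΔP_B/P̄_B) = (524/1473.0)/(1.9/11.95) ≈ 2.24.

2.24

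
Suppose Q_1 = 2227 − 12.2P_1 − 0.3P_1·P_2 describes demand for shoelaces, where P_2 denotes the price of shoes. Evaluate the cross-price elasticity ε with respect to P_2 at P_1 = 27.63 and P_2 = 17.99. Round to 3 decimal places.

At P_1 = 27.63 and P_2 = 17.99: Q_1 = 1740.795.
∂Q_1/∂P_2 = -0.3P_1 = -0.3(27.63) = -8.2890.
ε = (∂Q_1/∂P_2)(P_2/Q_1) = -8.2890 × (17.99/1740.795) ≈ -0.086.
ε < 0: complements.

-0.086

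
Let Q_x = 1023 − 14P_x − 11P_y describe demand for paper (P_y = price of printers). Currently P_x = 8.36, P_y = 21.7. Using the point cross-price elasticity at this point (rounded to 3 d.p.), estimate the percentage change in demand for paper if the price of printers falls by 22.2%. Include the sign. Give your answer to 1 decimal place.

7.9%

At P_x = 8.36, P_y = 21.7: Q_x = 667.26.
∂Q_x/∂P_y = -11.
ε = (∂Q_x/∂P_y)(P_y/Q_x) = -11.0000 × 21.7/667.26 ≈ -0.358.
%ΔQ_x ≈ ε × %ΔP_y = -0.358 × (-22.2%) = 7.9%.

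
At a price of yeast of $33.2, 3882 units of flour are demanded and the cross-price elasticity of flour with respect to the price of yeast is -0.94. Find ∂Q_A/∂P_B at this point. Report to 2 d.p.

ε = (∂Q_A/∂P_B)·(P_B/Q_A) ⇒ ∂Q_A/∂P_B = ε·Q_A/P_B = -0.94 × 3882/33.2 ≈ -109.91.

-109.91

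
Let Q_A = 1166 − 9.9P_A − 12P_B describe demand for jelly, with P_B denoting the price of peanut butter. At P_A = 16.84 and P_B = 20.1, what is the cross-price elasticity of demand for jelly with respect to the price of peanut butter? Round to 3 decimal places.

-0.318

At P_A = 16.84 and P_B = 20.1: Q_A = 758.084.
∂Q_A/∂P_B = -12.
ε = (∂Q_A/∂P_B)(P_B/Q_A) = -12 × (20.1/758.084) ≈ -0.318.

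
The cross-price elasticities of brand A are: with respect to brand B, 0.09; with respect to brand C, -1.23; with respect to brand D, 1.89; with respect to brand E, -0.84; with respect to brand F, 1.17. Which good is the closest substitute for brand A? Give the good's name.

brand D

Substitutes have ε > 0. Among the positive values, 1.89 (brand D) is largest.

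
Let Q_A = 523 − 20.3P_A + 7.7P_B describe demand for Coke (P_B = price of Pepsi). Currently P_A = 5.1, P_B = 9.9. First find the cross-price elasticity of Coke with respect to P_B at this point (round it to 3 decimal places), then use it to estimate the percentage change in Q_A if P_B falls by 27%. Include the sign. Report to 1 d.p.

-4.2%

At P_A = 5.1, P_B = 9.9: Q_A = 495.7.
∂Q_A/∂P_B = 7.7.
ε = (∂Q_A/∂P_B)(P_B/Q_A) = 7.7000 × 9.9/495.7 ≈ 0.154.
%ΔQ_A ≈ ε × %ΔP_B = 0.154 × (-27%) = -4.2%.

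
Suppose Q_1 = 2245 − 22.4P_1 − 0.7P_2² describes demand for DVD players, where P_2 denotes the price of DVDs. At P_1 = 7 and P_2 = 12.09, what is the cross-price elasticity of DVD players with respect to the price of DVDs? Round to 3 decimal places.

At P_1 = 7 and P_2 = 12.09: Q_1 = 1985.882.
∂Q_1/∂P_2 = -1.4P_2 = -1.4(12.09) = -16.9260.
ε = (∂Q_1/∂P_2)(P_2/Q_1) = -16.9260 × (12.09/1985.882) ≈ -0.103.

-0.103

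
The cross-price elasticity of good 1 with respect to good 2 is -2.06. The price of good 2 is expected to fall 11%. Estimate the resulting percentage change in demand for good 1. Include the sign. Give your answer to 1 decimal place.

22.7%

%ΔQ ≈ ε × %ΔP of good 2 = -2.06 × (-11%) = 22.7%.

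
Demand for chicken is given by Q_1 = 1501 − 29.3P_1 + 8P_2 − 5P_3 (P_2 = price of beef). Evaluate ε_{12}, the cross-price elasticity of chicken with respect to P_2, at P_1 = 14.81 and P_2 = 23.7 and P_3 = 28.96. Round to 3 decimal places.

0.171

At P_1 = 14.81 and P_2 = 23.7 and P_3 = 28.96: Q_1 = 1111.867.
∂Q_1/∂P_2 = 8.
ε = (∂Q_1/∂P_2)(P_2/Q_1) = 8 × (23.7/1111.867) ≈ 0.171.
Since ε > 0, chicken and beef are substitutes.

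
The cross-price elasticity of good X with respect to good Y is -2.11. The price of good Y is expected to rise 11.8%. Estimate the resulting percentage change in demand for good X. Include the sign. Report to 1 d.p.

%ΔQ ≈ ε × %ΔP of good Y = -2.11 × (11.8%) = -24.9%.

-24.9%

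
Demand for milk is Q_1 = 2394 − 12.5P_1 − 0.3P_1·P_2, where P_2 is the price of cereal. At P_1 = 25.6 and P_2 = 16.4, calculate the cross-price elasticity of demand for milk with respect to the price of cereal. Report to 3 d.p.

At P_1 = 25.6 and P_2 = 16.4: Q_1 = 1948.048.
∂Q_1/∂P_2 = -0.3P_1 = -0.3(25.6) = -7.6800.
ε = (∂Q_1/∂P_2)(P_2/Q_1) = -7.6800 × (16.4/1948.048) ≈ -0.065.
ε < 0: complements.

-0.065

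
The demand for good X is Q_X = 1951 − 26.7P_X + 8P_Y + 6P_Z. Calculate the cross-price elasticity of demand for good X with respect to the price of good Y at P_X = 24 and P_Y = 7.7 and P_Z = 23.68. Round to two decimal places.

0.04

At P_X = 24 and P_Y = 7.7 and P_Z = 23.68: Q_X = 1513.88.
∂Q_X/∂P_Y = 8.
ε = (∂Q_X/∂P_Y)(P_Y/Q_X) = 8 × (7.7/1513.88) ≈ 0.04.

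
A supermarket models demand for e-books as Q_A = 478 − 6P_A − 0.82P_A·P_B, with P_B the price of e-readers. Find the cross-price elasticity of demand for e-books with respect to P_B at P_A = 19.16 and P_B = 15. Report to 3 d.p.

At P_A = 19.16 and P_B = 15: Q_A = 127.372.
∂Q_A/∂P_B = -0.82P_A = -0.82(19.16) = -15.7112.
ε = (∂Q_A/∂P_B)(P_B/Q_A) = -15.7112 × (15/127.372) ≈ -1.850.

-1.850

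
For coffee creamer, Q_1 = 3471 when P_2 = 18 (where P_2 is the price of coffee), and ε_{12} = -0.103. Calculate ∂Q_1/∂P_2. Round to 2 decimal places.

-19.86

ε = (∂Q_1/∂P_2)·(P_2/Q_1) ⇒ ∂Q_1/∂P_2 = ε·Q_1/P_2 = -0.103 × 3471/18 ≈ -19.86.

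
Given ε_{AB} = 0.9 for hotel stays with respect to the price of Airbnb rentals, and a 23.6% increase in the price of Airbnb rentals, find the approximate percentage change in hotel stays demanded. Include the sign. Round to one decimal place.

21.2%

%ΔQ ≈ ε × %ΔP of Airbnb rentals = 0.9 × (23.6%) = 21.2%.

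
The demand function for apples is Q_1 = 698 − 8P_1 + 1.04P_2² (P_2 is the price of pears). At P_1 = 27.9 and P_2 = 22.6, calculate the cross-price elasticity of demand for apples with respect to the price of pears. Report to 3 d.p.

1.056

At P_1 = 27.9 and P_2 = 22.6: Q_1 = 1005.990.
∂Q_1/∂P_2 = 2.08P_2 = 2.08(22.6) = 47.0080.
ε = (∂Q_1/∂P_2)(P_2/Q_1) = 47.0080 × (22.6/1005.990) ≈ 1.056.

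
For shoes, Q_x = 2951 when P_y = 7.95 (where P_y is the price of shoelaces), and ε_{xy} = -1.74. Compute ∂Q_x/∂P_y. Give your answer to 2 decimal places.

ε = (∂Q_x/∂P_y)·(P_y/Q_x) ⇒ ∂Q_x/∂P_y = ε·Q_x/P_y = -1.74 × 2951/7.95 ≈ -645.88.

-645.88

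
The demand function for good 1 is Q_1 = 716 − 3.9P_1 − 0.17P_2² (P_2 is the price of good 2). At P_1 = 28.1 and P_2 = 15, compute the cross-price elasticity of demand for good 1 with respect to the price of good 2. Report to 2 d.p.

At P_1 = 28.1 and P_2 = 15: Q_1 = 568.16.
∂Q_1/∂P_2 = -0.34P_2 = -0.34(15) = -5.1000.
ε = (∂Q_1/∂P_2)(P_2/Q_1) = -5.1000 × (15/568.16) ≈ -0.13.

-0.13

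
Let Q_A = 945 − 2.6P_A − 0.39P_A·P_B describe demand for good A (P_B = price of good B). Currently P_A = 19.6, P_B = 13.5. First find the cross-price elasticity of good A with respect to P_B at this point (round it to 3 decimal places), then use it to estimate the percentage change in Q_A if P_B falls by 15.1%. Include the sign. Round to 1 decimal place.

At P_A = 19.6, P_B = 13.5: Q_A = 790.846.
∂Q_A/∂P_B = -0.39P_A = -7.6440.
ε = (∂Q_A/∂P_B)(P_B/Q_A) = -7.6440 × 13.5/790.846 ≈ -0.130.
%ΔQ_A ≈ ε × %ΔP_B = -0.130 × (-15.1%) = 2.0%.

2.0%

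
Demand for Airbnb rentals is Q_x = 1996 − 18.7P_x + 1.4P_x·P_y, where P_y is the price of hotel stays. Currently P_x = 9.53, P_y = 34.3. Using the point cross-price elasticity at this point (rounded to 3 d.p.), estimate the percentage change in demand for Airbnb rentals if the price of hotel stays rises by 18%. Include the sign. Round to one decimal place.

At P_x = 9.53, P_y = 34.3: Q_x = 2275.420.
∂Q_x/∂P_y = 1.4P_x = 13.3420.
ε = (∂Q_x/∂P_y)(P_y/Q_x) = 13.3420 × 34.3/2275.420 ≈ 0.201.
%ΔQ_x ≈ ε × %ΔP_y = 0.201 × (18%) = 3.6%.

3.6%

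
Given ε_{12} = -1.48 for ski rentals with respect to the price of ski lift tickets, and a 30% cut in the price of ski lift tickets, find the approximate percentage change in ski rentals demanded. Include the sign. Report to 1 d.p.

%ΔQ ≈ ε × %ΔP of ski lift tickets = -1.48 × (-30%) = 44.4%.

44.4%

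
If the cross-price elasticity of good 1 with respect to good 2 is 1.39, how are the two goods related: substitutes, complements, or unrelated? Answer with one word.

ε = 1.39 > 0, so a higher price of good 2 raises demand for good 1: substitutes.

substitutes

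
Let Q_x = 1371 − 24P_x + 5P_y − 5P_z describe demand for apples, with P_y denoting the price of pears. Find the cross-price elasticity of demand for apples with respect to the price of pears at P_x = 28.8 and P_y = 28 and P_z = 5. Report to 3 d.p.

0.176

At P_x = 28.8 and P_y = 28 and P_z = 5: Q_x = 794.8.
∂Q_x/∂P_y = 5.
ε = (∂Q_x/∂P_y)(P_y/Q_x) = 5 × (28/794.8) ≈ 0.176.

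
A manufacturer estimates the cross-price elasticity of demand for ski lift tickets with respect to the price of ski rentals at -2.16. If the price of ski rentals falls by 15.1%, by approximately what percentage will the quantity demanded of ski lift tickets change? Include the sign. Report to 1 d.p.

%ΔQ ≈ ε × %ΔP of ski rentals = -2.16 × (-15.1%) = 32.6%.

32.6%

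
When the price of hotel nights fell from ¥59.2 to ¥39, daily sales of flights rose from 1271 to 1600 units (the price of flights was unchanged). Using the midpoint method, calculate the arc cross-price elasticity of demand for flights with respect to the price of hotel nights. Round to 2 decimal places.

ΔQ_A = 1600 − 1271 = 329; ΔP_B = 39 − 59.2 = -20.2.
Midpoints: Q̄_A = 1435.5, P̄_B = 49.10.
ε = (ΔQ_A/Q̄_A)/(ΔP_B/P̄_B) = (329/1435.5)/(-20.2/49.10) ≈ -0.56.
ε < 0: flights and hotel nights are complements.

-0.56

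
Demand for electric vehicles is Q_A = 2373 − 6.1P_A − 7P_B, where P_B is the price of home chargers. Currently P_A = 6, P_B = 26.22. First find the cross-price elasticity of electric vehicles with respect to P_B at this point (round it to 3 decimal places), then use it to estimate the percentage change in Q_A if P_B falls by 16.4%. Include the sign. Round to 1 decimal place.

1.4%

At P_A = 6, P_B = 26.22: Q_A = 2152.86.
∂Q_A/∂P_B = -7.
ε = (∂Q_A/∂P_B)(P_B/Q_A) = -7.0000 × 26.22/2152.86 ≈ -0.085.
%ΔQ_A ≈ ε × %ΔP_B = -0.085 × (-16.4%) = 1.4%.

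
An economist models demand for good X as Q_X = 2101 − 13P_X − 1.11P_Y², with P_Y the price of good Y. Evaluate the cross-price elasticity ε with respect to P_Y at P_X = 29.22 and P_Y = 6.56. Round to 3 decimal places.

At P_X = 29.22 and P_Y = 6.56: Q_X = 1673.373.
∂Q_X/∂P_Y = -2.22P_Y = -2.22(6.56) = -14.5632.
ε = (∂Q_X/∂P_Y)(P_Y/Q_X) = -14.5632 × (6.56/1673.373) ≈ -0.057.
ε < 0: complements.

-0.057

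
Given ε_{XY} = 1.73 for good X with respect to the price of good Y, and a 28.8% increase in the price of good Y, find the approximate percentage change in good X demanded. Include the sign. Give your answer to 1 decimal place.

%ΔQ ≈ ε × %ΔP of good Y = 1.73 × (28.8%) = 49.8%.
Demand for good X rises by about 49.8%.

49.8%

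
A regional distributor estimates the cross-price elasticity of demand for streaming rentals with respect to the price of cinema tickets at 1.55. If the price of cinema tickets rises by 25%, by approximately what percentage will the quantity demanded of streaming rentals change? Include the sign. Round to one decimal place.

38.8%

%ΔQ ≈ ε × %ΔP of cinema tickets = 1.55 × (25%) = 38.8%.
Demand for streaming rentals rises by about 38.8%.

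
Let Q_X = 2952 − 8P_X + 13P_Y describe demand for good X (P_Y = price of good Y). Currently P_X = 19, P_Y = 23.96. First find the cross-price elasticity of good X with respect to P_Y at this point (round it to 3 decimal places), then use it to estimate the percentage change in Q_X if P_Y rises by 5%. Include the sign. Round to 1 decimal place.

0.5%

At P_X = 19, P_Y = 23.96: Q_X = 3111.48.
∂Q_X/∂P_Y = 13.
ε = (∂Q_X/∂P_Y)(P_Y/Q_X) = 13.0000 × 23.96/3111.48 ≈ 0.100.
%ΔQ_X ≈ ε × %ΔP_Y = 0.100 × (5%) = 0.5%.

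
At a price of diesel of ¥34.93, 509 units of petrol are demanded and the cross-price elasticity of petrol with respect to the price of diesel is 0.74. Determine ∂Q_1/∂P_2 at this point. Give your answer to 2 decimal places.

ε = (∂Q_1/∂P_2)·(P_2/Q_1) ⇒ ∂Q_1/∂P_2 = ε·Q_1/P_2 = 0.74 × 509/34.93 ≈ 10.78.

10.78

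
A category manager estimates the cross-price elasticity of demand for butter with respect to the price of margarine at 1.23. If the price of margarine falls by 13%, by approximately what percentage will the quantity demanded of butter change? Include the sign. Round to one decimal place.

-16.0%

%ΔQ ≈ ε × %ΔP of margarine = 1.23 × (-13%) = -16.0%.
Demand for butter falls by about 16.0%.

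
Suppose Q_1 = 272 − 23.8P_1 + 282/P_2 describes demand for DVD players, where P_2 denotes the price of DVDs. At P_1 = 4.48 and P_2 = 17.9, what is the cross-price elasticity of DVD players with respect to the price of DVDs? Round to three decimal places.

At P_1 = 4.48 and P_2 = 17.9: Q_1 = 181.130.
∂Q_1/∂P_2 = −282/P_2² = -0.8801.
ε = (∂Q_1/∂P_2)(P_2/Q_1) = -0.8801 × (17.9/181.130) ≈ -0.087.
ε < 0: complements.

-0.087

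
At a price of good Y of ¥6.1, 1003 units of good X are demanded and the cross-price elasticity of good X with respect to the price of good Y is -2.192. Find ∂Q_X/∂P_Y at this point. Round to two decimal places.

ε = (∂Q_X/∂P_Y)·(P_Y/Q_X) ⇒ ∂Q_X/∂P_Y = ε·Q_X/P_Y = -2.192 × 1003/6.1 ≈ -360.42.

-360.42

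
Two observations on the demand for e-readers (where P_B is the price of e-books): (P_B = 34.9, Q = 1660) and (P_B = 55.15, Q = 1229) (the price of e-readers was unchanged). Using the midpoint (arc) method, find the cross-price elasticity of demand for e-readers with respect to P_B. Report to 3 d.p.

ΔQ_A = 1229 − 1660 = -431; ΔP_B = 55.15 − 34.9 = 20.25.
Midpoints: Q̄_A = 1444.5, P̄_B = 45.02.
ε = (ΔQ_A/Q̄_A)/(ΔP_B/P̄_B) = (-431/1444.5)/(20.25/45.02) ≈ -0.663.
ε < 0: e-readers and e-books are complements.

-0.663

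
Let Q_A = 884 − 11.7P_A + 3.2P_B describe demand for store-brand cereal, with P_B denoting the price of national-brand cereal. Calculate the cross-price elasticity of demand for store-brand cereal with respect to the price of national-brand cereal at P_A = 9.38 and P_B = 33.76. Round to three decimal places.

0.122

At P_A = 9.38 and P_B = 33.76: Q_A = 882.286.
∂Q_A/∂P_B = 3.2.
ε = (∂Q_A/∂P_B)(P_B/Q_A) = 3.2 × (33.76/882.286) ≈ 0.122.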